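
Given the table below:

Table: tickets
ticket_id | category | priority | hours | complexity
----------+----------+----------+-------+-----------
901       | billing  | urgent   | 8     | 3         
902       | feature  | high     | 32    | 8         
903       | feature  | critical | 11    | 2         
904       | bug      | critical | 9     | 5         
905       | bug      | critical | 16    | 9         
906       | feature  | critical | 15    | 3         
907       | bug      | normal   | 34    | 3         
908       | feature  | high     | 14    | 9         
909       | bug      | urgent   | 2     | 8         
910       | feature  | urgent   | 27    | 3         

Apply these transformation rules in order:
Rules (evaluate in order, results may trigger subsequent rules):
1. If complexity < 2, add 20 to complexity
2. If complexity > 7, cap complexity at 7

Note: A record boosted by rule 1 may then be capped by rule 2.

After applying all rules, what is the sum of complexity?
47

Step 1: Apply rule 1 to records with complexity < 2
  - 0 records get bonus of 20
  - Of these, 0 records then exceed 7 and get capped
Step 2: Apply rule 2 to records with complexity > 7
  - 4 records (original) are capped
Step 3: Calculate final sum = 47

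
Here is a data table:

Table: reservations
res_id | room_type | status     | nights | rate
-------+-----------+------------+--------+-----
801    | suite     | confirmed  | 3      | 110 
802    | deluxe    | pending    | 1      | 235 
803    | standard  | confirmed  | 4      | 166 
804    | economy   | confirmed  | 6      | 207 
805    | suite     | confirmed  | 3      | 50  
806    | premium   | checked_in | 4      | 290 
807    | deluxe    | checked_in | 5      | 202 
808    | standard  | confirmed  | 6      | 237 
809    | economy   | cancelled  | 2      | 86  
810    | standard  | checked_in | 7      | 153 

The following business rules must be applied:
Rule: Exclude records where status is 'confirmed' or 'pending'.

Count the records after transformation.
4

Step 1: Count records to exclude
  - 5 (confirmed) + 1 (pending) = 6 records
Step 2: Total records: 10
Step 3: Remaining = 10 - 6 = 4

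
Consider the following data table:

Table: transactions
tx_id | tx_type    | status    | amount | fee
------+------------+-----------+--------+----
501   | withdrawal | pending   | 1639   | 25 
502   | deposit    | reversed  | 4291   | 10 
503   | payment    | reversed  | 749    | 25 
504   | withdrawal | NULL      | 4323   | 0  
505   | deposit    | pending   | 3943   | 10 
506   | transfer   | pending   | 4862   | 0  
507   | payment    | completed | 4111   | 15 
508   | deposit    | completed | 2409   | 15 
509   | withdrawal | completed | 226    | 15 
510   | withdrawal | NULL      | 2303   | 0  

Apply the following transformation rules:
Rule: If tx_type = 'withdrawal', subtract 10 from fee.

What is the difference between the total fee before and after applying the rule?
40

Step 1: Original sum of fee = 115
Step 2: 4 records have tx_type = 'withdrawal'
Step 3: Each affected record changes by -10
Step 4: Total change = 4 × -10 = -40
Step 5: New sum = 115 + -40 = 75
Step 6: Difference = |75 - 115| = 40
        (Sum decreased by 40)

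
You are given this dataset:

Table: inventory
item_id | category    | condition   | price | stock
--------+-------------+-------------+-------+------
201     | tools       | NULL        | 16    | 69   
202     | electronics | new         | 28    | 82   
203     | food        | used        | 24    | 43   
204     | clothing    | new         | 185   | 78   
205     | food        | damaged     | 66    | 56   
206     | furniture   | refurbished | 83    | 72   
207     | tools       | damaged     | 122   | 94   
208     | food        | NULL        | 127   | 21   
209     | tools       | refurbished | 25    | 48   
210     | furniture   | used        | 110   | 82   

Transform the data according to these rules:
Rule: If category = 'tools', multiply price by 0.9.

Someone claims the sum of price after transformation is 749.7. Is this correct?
No, the correct result is 769.7.

Step 1: Calculate the correct sum after transformation
Step 2: Apply multiplier 0.9 to records where category = 'tools'
Step 3: Correct result = 769.7
Step 4: Claimed result = 749.7
Step 5: 769.7 ≠ 749.7
Conclusion: The claimed result is incorrect. The correct answer is 769.7.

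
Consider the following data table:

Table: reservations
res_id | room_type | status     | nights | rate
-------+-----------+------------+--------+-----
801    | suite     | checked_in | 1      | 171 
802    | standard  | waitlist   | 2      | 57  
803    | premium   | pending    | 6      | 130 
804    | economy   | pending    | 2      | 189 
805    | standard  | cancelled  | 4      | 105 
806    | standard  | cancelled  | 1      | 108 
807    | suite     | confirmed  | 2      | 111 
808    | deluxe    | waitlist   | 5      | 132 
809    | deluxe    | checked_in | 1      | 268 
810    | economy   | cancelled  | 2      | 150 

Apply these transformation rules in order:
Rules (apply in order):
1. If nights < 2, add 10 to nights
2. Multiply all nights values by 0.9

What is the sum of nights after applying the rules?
50.4

Step 1: Apply Rule 1 - Add 10 to records with nights < 2
  - 3 records affected: 3 + (3 × 10) = 33
  - Unaffected records: 23
  - Sum after Rule 1: 56
Step 2: Apply Rule 2 - Multiply all by 0.9
  - 56 × 0.9 = 50.4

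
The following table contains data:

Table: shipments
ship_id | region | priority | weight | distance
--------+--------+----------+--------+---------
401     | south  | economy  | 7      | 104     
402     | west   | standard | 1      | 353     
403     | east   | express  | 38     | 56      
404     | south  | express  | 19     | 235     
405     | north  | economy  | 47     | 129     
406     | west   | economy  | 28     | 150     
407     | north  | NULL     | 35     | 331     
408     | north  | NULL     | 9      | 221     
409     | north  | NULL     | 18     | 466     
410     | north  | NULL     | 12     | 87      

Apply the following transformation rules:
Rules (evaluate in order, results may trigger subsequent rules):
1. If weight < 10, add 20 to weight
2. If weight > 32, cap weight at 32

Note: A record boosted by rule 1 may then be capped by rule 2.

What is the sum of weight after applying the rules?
250

Step 1: Apply rule 1 to records with weight < 10
  - 3 records get bonus of 20
  - Of these, 0 records then exceed 32 and get capped
Step 2: Apply rule 2 to records with weight > 32
  - 3 records (original) are capped
Step 3: Calculate final sum = 250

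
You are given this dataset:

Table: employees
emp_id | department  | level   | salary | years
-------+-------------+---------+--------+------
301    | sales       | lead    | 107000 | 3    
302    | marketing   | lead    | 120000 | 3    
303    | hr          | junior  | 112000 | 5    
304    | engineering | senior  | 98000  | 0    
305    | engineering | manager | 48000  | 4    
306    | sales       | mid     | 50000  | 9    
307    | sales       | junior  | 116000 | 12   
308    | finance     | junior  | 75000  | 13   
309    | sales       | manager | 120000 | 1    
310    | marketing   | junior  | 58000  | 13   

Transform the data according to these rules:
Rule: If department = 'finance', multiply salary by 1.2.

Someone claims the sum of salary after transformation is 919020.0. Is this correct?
No, the correct result is 919000.0.

Step 1: Calculate the correct sum after transformation
Step 2: Apply multiplier 1.2 to records where department = 'finance'
Step 3: Correct result = 919000.0
Step 4: Claimed result = 919020.0
Step 5: 919000.0 ≠ 919020.0
Conclusion: The claimed result is incorrect. The correct answer is 919000.0.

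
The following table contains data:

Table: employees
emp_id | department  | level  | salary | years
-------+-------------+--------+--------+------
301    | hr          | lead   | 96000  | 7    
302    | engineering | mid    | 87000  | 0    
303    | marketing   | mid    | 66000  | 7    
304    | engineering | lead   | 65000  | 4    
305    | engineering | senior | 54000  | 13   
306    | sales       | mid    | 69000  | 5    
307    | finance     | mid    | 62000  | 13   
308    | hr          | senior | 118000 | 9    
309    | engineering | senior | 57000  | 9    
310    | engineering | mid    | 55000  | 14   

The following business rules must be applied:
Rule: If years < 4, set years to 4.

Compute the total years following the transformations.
85

Step 1: 1 records have years < 4
Step 2: These records originally summed to 0
Step 3: After setting to minimum: 1 × 4 = 4
Step 4: Unaffected records sum: 81
Step 5: Final sum = 4 + 81 = 85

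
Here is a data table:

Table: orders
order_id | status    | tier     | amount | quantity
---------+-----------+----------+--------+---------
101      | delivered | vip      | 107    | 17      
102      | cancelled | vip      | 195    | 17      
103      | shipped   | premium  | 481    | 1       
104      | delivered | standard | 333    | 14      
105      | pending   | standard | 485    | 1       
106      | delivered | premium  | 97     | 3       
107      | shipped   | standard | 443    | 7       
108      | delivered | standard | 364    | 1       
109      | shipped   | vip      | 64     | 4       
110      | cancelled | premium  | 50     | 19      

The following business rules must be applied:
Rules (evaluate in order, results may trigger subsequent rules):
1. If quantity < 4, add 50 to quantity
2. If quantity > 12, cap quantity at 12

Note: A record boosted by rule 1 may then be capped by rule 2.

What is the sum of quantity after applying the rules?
107

Step 1: Apply rule 1 to records with quantity < 4
  - 4 records get bonus of 50
  - Of these, 4 records then exceed 12 and get capped
Step 2: Apply rule 2 to records with quantity > 12
  - 4 records (original) are capped
Step 3: Calculate final sum = 107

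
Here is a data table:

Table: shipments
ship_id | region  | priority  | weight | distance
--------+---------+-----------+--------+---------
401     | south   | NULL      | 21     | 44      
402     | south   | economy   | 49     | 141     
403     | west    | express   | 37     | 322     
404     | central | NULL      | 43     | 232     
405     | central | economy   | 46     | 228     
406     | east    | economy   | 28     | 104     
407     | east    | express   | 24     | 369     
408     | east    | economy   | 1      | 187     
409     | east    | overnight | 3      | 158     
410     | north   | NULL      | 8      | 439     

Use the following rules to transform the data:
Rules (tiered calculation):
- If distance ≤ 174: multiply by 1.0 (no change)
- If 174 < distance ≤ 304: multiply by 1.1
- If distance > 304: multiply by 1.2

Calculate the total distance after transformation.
2514.7

Step 1: Tier 1 (distance ≤ 174): 4 records, sum = 447 × 1.0 = 447.0
Step 2: Tier 2 (174 < distance ≤ 304): 3 records, sum = 647 × 1.1 = 711.7
Step 3: Tier 3 (distance > 304): 3 records, sum = 1130 × 1.2 = 1356.0
Step 4: Final sum = 447.0 + 711.7 + 1356.0 = 2514.7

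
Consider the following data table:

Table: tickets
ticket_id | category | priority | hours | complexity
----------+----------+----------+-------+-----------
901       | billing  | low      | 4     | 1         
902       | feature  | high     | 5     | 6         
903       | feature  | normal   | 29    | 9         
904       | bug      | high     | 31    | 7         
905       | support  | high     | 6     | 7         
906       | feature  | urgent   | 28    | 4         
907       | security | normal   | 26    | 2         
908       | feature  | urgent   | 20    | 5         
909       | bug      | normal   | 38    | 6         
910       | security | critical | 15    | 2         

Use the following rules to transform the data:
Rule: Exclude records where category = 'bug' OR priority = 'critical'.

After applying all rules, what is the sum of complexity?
34

Step 1: Find records where category = 'bug' OR priority = 'critical'
Step 2: 3 records match, summing to 15
Step 3: Original sum: 49
Step 4: Remaining sum = 49 - 15 = 34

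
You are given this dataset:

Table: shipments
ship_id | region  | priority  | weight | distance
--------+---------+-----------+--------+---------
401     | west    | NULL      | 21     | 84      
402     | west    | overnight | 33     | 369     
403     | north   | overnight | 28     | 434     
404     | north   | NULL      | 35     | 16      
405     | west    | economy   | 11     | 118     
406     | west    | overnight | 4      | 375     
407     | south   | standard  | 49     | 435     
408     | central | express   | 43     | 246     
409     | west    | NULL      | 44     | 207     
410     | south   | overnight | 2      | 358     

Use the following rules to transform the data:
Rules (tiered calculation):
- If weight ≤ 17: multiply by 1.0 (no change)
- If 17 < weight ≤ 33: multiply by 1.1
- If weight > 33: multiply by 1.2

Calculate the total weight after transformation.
312.4

Step 1: Tier 1 (weight ≤ 17): 3 records, sum = 17 × 1.0 = 17.0
Step 2: Tier 2 (17 < weight ≤ 33): 3 records, sum = 82 × 1.1 = 90.2
Step 3: Tier 3 (weight > 33): 4 records, sum = 171 × 1.2 = 205.2
Step 4: Final sum = 17.0 + 90.2 + 205.2 = 312.4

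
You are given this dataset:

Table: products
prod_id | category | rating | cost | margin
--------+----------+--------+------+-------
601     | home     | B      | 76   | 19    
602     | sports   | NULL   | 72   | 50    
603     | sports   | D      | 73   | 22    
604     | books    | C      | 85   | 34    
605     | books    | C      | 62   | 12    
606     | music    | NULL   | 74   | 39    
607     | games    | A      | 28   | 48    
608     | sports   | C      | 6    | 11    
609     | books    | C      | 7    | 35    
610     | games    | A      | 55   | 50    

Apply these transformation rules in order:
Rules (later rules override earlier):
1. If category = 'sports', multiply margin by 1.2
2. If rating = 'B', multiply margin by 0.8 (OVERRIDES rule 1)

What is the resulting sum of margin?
332.8

Step 1: Rule 2 takes priority for records with rating = 'B'
  - 1 records: 19 × 0.8 = 15.2
Step 2: Rule 1 applies to remaining records with category = 'sports'
  - 3 records: 83 × 1.2 = 99.6
Step 3: Other records unchanged: 218
Step 4: Final sum = 15.2 + 99.6 + 218 = 332.8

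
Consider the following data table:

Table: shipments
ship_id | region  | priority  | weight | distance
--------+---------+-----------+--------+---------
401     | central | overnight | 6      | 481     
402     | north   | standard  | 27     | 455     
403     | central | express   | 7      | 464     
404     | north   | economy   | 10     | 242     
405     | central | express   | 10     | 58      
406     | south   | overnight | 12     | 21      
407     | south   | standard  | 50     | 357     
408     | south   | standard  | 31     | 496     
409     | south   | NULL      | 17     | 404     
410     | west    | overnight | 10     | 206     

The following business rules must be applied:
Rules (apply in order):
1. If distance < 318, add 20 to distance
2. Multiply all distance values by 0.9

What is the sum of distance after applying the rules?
2937.6

Step 1: Apply Rule 1 - Add 20 to records with distance < 318
  - 4 records affected: 527 + (4 × 20) = 607
  - Unaffected records: 2657
  - Sum after Rule 1: 3264
Step 2: Apply Rule 2 - Multiply all by 0.9
  - 3264 × 0.9 = 2937.6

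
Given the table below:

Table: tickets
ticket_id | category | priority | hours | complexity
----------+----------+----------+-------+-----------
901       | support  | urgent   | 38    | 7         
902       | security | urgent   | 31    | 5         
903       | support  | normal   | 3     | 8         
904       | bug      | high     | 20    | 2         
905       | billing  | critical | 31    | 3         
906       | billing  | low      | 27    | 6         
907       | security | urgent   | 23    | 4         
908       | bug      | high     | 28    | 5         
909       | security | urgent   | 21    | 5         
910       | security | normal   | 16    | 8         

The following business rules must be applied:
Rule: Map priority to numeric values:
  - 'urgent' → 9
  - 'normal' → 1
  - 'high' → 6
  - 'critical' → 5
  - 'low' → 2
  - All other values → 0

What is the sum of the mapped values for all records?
57

Step 1: Apply mapping to each record
Step 2: Count by status:
  'urgent': 4 records × 9 = 36
  'normal': 2 records × 1 = 2
  'high': 2 records × 6 = 12
  'critical': 1 records × 5 = 5
  'low': 1 records × 2 = 2
Step 3: Sum all mapped values = 57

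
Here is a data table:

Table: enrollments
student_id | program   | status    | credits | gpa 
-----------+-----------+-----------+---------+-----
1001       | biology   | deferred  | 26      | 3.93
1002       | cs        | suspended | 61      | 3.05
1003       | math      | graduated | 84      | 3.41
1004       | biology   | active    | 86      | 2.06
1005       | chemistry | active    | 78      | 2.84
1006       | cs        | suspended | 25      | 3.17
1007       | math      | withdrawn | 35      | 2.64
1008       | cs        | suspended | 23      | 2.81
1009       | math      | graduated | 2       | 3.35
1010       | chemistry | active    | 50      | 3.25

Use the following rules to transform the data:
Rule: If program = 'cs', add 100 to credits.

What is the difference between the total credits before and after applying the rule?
300

Step 1: Original sum of credits = 470
Step 2: 3 records have program = 'cs'
Step 3: Each affected record changes by 100
Step 4: Total change = 3 × 100 = 300
Step 5: New sum = 470 + 300 = 770
Step 6: Difference = |770 - 470| = 300
        (Sum increased by 300)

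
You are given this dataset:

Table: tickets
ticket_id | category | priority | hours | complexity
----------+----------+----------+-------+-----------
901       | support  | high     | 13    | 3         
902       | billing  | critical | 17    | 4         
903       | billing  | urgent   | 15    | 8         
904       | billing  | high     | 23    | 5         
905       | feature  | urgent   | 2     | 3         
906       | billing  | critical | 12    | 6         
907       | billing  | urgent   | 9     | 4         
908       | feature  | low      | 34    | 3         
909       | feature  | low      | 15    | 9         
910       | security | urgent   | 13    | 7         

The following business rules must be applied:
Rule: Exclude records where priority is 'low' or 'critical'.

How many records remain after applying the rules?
6

Step 1: Count records to exclude
  - 2 (low) + 2 (critical) = 4 records
Step 2: Total records: 10
Step 3: Remaining = 10 - 4 = 6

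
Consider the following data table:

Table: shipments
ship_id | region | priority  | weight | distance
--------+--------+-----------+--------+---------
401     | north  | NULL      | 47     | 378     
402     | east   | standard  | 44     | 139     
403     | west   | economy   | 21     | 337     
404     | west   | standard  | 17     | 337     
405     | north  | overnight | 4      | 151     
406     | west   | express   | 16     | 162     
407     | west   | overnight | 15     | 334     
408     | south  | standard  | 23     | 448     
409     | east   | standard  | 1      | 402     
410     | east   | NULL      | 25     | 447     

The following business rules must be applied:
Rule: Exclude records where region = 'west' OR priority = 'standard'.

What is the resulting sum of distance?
976

Step 1: Find records where region = 'west' OR priority = 'standard'
Step 2: 7 records match, summing to 2159
Step 3: Original sum: 3135
Step 4: Remaining sum = 3135 - 2159 = 976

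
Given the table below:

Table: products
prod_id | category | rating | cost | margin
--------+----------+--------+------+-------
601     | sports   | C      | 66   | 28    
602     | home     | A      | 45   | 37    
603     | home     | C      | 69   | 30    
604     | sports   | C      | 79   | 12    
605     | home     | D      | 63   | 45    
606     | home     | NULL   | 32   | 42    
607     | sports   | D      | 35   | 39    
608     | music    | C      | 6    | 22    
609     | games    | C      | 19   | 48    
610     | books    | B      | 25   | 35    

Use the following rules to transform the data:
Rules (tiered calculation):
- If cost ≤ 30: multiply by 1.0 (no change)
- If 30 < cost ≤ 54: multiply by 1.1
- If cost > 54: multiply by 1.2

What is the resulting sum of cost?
505.6

Step 1: Tier 1 (cost ≤ 30): 3 records, sum = 50 × 1.0 = 50.0
Step 2: Tier 2 (30 < cost ≤ 54): 3 records, sum = 112 × 1.1 = 123.2
Step 3: Tier 3 (cost > 54): 4 records, sum = 277 × 1.2 = 332.4
Step 4: Final sum = 50.0 + 123.2 + 332.4 = 505.6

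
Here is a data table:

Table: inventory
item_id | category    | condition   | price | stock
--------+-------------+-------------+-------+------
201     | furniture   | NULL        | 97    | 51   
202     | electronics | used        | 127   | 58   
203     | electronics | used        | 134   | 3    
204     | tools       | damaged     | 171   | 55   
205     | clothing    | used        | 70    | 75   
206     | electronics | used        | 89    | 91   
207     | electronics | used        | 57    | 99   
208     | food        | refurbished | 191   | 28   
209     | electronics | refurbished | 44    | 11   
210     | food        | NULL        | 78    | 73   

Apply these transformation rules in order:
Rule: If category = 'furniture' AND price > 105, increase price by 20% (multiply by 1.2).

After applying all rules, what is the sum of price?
1058

Step 1: Find records where category = 'furniture' AND price > 105
Step 2: 0 records match, summing to 0
Step 3: After multiplier: 0 × 1.2 = 0.0
Step 4: Unaffected records sum: 1058
Step 5: Final sum = 0.0 + 1058 = 1058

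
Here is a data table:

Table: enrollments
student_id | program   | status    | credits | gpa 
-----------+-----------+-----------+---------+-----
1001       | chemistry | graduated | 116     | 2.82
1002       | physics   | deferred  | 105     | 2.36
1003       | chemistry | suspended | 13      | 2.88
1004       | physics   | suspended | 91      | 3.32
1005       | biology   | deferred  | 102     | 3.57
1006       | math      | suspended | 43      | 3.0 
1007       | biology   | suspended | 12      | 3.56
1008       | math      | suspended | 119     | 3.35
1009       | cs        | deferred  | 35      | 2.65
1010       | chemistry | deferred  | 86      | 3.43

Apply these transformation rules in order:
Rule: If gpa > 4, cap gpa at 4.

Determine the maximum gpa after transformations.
3.57

Step 1: Original maximum gpa = 3.57
Step 2: Check cap of 4 against maximum
Step 3: No records exceed the cap (max 3.57 <= cap 4), so no capping applies
Step 4: Maximum after transformation = 3.57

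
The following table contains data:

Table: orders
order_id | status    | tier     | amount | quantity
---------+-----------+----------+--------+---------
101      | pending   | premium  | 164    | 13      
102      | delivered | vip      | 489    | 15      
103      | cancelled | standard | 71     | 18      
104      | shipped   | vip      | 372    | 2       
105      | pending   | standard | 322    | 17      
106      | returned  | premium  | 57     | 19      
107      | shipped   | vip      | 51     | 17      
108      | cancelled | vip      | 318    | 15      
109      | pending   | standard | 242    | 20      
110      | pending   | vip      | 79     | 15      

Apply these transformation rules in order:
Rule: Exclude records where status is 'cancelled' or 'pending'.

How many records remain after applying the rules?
4

Step 1: Count records to exclude
  - 2 (cancelled) + 4 (pending) = 6 records
Step 2: Total records: 10
Step 3: Remaining = 10 - 6 = 4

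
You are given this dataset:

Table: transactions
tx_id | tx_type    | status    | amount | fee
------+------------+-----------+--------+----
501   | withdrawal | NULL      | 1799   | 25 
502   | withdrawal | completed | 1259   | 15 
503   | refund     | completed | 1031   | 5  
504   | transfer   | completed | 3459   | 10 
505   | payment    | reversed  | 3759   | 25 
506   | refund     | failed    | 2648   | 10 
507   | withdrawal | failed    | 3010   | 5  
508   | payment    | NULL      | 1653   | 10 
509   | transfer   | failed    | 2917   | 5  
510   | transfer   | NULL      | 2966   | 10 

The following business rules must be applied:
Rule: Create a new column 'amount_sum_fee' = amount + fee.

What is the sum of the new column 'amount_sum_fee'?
24621

Step 1: For each record, compute amount + fee
Example calculations:
  1799 + 25 = 1824
  1259 + 15 = 1274
  1031 + 5 = 1036
  ...
Step 2: Sum all derived values
Step 3: Total = 24621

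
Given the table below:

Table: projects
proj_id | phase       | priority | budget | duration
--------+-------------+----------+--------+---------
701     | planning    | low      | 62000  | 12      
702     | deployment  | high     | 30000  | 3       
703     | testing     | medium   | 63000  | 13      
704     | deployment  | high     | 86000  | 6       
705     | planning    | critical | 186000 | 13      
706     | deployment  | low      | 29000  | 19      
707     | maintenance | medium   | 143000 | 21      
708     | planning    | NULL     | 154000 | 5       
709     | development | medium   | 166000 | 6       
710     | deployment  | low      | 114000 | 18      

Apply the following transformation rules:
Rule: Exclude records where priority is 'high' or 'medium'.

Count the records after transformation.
5

Step 1: Count records to exclude
  - 2 (high) + 3 (medium) = 5 records
Step 2: Total records: 10
Step 3: Remaining = 10 - 5 = 5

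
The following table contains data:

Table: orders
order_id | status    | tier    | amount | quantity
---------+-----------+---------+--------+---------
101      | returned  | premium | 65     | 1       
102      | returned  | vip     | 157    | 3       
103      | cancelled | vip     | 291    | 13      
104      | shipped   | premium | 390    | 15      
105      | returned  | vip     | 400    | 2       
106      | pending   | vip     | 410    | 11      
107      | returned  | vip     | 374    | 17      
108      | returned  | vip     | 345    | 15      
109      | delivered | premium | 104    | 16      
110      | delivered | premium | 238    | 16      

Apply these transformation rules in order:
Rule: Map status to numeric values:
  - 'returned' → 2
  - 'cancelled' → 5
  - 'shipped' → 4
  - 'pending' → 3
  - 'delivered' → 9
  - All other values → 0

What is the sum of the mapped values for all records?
40

Step 1: Apply mapping to each record
Step 2: Count by status:
  'returned': 5 records × 2 = 10
  'cancelled': 1 records × 5 = 5
  'shipped': 1 records × 4 = 4
  'pending': 1 records × 3 = 3
  'delivered': 2 records × 9 = 18
Step 3: Sum all mapped values = 40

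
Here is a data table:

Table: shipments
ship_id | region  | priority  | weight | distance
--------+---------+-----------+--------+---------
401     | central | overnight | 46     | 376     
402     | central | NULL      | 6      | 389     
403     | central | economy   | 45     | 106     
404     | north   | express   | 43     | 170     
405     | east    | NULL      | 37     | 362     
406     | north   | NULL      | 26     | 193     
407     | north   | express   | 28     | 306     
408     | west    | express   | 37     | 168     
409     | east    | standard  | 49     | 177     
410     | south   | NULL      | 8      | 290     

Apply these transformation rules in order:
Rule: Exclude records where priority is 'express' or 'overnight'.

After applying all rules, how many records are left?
6

Step 1: Count records to exclude
  - 3 (express) + 1 (overnight) = 4 records
Step 2: Total records: 10
Step 3: Remaining = 10 - 4 = 6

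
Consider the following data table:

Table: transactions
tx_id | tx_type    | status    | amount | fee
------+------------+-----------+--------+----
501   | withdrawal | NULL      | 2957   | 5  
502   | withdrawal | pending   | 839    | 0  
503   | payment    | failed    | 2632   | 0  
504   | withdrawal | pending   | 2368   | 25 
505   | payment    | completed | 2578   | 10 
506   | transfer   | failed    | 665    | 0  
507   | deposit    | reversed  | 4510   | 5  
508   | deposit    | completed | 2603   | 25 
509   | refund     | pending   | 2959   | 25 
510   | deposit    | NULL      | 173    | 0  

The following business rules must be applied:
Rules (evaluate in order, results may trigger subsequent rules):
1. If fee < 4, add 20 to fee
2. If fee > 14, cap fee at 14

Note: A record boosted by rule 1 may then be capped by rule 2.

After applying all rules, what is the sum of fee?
118

Step 1: Apply rule 1 to records with fee < 4
  - 4 records get bonus of 20
  - Of these, 4 records then exceed 14 and get capped
Step 2: Apply rule 2 to records with fee > 14
  - 3 records (original) are capped
Step 3: Calculate final sum = 118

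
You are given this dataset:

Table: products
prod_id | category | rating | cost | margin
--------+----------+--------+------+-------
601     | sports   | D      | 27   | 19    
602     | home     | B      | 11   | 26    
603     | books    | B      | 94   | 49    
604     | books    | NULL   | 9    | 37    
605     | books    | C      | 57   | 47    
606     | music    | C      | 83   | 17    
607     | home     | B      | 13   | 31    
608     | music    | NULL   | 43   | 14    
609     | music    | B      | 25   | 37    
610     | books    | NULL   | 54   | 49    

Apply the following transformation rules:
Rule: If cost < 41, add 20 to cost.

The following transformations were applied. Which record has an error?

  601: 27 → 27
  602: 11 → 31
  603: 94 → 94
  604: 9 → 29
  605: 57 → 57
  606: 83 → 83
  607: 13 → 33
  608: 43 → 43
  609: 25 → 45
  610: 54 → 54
Record 601 has an error. The correct transformed value should be 47, not 27.

Step 1: Check each record against the rule
Step 2: Record 601 has cost = 27
Step 3: Since 27 < 41, the bonus should have been applied
Step 4: Correct value = 47, but claimed value = 27
Conclusion: Record 601 has the error.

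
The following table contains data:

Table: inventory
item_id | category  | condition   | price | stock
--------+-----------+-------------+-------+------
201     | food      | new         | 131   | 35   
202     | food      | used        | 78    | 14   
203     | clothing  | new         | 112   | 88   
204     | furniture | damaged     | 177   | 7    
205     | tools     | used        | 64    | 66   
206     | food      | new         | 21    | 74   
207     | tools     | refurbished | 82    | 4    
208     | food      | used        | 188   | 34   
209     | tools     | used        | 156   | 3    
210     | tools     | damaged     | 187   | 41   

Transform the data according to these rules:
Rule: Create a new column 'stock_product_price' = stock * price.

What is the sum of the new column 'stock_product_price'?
37405

Step 1: For each record, compute stock * price
Example calculations:
  35 * 131 = 4585
  14 * 78 = 1092
  88 * 112 = 9856
  ...
Step 2: Sum all derived values
Step 3: Total = 37405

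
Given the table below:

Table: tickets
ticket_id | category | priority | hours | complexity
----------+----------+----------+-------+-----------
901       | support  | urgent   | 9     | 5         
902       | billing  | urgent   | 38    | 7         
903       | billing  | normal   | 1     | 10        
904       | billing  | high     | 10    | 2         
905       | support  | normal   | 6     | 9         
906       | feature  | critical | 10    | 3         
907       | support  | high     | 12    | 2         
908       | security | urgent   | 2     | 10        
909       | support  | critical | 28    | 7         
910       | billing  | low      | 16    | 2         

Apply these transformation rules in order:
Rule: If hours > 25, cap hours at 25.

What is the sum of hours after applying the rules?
116

Step 1: 2 records have hours > 25
Step 2: These records originally summed to 66
Step 3: After capping: 2 × 25 = 50
Step 4: Unaffected records sum: 66
Step 5: Final sum = 50 + 66 = 116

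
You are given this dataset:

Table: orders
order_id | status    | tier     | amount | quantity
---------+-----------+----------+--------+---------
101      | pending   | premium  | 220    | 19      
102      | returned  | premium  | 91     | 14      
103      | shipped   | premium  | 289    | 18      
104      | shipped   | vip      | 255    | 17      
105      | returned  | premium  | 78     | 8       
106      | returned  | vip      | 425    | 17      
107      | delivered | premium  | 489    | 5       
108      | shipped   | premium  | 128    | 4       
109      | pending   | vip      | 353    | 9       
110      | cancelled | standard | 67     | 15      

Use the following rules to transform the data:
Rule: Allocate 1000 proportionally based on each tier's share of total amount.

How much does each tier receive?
premium: 540.71, standard: 27.97, vip: 431.32

Step 1: Calculate total amount = 2395
Step 2: Calculate each tier's proportion:
  premium: 1295/2395 = 54.07% → 540.71
  standard: 67/2395 = 2.80% → 27.97
  vip: 1033/2395 = 43.13% → 431.32
Step 3: Verify: sum of allocations ≈ 1000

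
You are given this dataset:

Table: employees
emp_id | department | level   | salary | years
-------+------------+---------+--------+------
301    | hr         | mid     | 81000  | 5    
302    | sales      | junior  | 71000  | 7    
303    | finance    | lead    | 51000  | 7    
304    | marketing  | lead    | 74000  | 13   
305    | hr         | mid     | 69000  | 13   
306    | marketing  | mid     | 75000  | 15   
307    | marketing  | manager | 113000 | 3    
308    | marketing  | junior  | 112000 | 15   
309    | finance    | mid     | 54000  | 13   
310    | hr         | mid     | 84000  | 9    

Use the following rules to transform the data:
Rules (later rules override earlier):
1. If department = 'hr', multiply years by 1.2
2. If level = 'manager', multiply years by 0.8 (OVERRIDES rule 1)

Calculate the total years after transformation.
104.8

Step 1: Rule 2 takes priority for records with level = 'manager'
  - 1 records: 3 × 0.8 = 2.4
Step 2: Rule 1 applies to remaining records with department = 'hr'
  - 3 records: 27 × 1.2 = 32.4
Step 3: Other records unchanged: 70
Step 4: Final sum = 2.4 + 32.4 + 70 = 104.8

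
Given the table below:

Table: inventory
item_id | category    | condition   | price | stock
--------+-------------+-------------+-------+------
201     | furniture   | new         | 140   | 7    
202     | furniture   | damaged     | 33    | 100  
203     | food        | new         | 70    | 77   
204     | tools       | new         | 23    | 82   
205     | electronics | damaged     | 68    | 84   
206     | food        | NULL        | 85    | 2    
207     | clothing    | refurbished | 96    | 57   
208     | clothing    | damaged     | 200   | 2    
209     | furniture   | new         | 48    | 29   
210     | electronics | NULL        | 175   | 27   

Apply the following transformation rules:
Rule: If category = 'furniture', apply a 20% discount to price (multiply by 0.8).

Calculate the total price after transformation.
893.8

Step 1: Records with category = 'furniture' have total price = 221
Step 2: Apply multiplier: 221 × 0.8 = 176.8
Step 3: Other records total: 717
Step 4: Final sum = 176.8 + 717 = 893.8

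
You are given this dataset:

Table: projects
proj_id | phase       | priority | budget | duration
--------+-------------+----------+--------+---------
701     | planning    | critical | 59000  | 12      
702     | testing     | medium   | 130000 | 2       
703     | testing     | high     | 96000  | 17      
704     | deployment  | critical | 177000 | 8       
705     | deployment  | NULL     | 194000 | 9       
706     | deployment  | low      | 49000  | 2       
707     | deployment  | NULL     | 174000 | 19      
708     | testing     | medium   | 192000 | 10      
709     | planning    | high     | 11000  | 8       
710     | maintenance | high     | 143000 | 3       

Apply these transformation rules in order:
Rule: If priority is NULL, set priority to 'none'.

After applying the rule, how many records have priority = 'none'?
2

Step 1: Count records where priority IS NULL
Step 2: Found 2 records with NULL priority
Step 3: These records will have priority set to 'none'
Step 4: Records already having priority = 'none': 0
Step 5: Answer: 2 + 0 = 2 records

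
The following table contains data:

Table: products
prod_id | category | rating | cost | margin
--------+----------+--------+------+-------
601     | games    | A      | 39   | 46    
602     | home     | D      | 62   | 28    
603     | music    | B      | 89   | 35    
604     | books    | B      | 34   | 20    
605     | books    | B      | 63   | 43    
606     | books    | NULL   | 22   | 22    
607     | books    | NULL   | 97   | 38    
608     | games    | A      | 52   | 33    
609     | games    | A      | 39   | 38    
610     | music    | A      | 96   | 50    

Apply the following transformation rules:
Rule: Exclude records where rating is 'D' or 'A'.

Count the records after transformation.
5

Step 1: Count records to exclude
  - 1 (D) + 4 (A) = 5 records
Step 2: Total records: 10
Step 3: Remaining = 10 - 5 = 5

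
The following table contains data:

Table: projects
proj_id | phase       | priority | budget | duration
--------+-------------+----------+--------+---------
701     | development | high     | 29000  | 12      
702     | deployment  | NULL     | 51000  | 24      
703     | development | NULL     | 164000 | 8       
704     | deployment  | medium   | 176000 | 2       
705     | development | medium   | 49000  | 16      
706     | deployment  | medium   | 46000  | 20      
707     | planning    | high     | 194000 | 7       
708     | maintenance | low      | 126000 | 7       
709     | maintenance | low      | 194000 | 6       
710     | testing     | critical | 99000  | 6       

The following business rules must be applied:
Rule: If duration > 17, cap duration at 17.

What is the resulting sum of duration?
98

Step 1: 2 records have duration > 17
Step 2: These records originally summed to 44
Step 3: After capping: 2 × 17 = 34
Step 4: Unaffected records sum: 64
Step 5: Final sum = 34 + 64 = 98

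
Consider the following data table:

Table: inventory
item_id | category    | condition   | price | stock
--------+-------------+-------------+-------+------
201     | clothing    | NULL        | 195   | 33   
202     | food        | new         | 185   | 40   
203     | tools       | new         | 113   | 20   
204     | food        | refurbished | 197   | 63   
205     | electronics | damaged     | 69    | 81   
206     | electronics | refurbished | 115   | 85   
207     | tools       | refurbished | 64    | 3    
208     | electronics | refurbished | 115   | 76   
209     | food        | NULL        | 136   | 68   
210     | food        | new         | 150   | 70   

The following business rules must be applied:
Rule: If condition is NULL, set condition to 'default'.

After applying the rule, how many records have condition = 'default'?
2

Step 1: Count records where condition IS NULL
Step 2: Found 2 records with NULL condition
Step 3: These records will have condition set to 'default'
Step 4: Records already having condition = 'default': 0
Step 5: Answer: 2 + 0 = 2 records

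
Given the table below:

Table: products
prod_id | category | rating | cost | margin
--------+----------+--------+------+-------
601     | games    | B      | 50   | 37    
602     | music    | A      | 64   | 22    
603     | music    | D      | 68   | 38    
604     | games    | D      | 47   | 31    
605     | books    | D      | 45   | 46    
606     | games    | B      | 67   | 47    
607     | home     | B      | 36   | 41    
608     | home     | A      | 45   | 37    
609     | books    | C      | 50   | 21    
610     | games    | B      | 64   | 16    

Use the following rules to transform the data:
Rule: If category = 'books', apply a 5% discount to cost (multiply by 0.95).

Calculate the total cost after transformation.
531.25

Step 1: Records with category = 'books' have total cost = 95
Step 2: Apply multiplier: 95 × 0.95 = 90.25
Step 3: Other records total: 441
Step 4: Final sum = 90.25 + 441 = 531.25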